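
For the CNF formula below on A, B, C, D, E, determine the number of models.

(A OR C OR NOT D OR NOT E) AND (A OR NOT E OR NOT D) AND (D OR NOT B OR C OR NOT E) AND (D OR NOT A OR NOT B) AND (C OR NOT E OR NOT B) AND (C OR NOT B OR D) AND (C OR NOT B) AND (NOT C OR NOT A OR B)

There are 2^5 = 32 truth assignments over (A, B, C, D, E).
Split on C. With C = true, the clauses containing C are satisfied and NOT C drops from the rest; 8 of the 2^4 = 16 assignments to the other variables satisfy what remains.
With C = false, by the same count on the reduced clause set, 7 assignments work.
(One model: A=F, B=F, C=F, D=F, E=F.)
Total: 8 + 7 = 15.

15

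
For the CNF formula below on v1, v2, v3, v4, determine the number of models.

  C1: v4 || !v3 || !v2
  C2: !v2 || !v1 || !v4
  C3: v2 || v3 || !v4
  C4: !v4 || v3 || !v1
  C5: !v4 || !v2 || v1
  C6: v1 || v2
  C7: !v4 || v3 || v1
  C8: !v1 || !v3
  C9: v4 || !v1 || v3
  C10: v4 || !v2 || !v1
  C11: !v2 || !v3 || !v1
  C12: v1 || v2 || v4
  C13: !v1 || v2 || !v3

1

There are 2^4 = 16 truth assignments over (v1, v2, v3, v4).
Check each against the 13 clauses (columns in the order v1, v2, v3, v4):
  F F F F  ✗ fails (v1 || v2)
  F F F T  ✗ fails (v2 || v3 || !v4)
  F F T F  ✗ fails (v1 || v2)
  F F T T  ✗ fails (v1 || v2)
  F T F F  ✓ satisfies all
  F T F T  ✗ fails (!v4 || !v2 || v1)
  F T T F  ✗ fails (v4 || !v3 || !v2)
  F T T T  ✗ fails (!v4 || !v2 || v1)
  T F F F  ✗ fails (v4 || !v1 || v3)
  T F F T  ✗ fails (v2 || v3 || !v4)
  T F T F  ✗ fails (!v1 || !v3)
  T F T T  ✗ fails (!v1 || !v3)
  T T F F  ✗ fails (v4 || !v1 || v3)
  T T F T  ✗ fails (!v2 || !v1 || !v4)
  T T T F  ✗ fails (v4 || !v3 || !v2)
  T T T T  ✗ fails (!v2 || !v1 || !v4)
1 of the 16 rows is a model.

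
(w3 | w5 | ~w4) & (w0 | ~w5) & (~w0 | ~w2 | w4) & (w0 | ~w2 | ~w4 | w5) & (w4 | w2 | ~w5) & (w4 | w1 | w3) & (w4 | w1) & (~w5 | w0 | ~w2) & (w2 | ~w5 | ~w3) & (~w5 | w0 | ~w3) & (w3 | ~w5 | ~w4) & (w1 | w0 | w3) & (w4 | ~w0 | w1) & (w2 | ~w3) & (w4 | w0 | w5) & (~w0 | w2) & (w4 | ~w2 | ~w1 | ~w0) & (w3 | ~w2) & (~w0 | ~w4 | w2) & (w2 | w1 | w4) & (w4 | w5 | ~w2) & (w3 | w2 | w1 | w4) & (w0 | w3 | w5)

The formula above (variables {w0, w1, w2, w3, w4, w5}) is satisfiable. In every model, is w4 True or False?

Suppose w4 = 0.
(w1) alone gives w1 = 1.
Try w0 = 1.
(~w2) alone gives w2 = 0.
That conflicts with the unit clause (w2).
Backtrack on w0: now try w0 = 0.
(~w5) alone gives w5 = 0.
That conflicts with the unit clause (w5).
Either choice for w0 ends in contradiction.
So every satisfying assignment has w4 = True.

True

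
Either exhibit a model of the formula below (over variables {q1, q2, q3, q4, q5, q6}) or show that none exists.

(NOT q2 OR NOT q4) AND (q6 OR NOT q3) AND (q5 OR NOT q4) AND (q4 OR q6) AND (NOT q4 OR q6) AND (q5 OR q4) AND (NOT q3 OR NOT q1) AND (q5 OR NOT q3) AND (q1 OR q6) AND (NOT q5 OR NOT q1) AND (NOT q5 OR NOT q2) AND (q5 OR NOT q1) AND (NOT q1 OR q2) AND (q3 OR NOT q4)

Try q2 = false.
From the singleton clause (NOT q1), q1 = false.
From the singleton clause (q6), q6 = true.
Try q5 = true.
Try q3 = false.
From the singleton clause (NOT q4), q4 = false.
Every clause now holds.

q1 ↦ false, q2 ↦ false, q3 ↦ false, q4 ↦ false, q5 ↦ true, q6 ↦ true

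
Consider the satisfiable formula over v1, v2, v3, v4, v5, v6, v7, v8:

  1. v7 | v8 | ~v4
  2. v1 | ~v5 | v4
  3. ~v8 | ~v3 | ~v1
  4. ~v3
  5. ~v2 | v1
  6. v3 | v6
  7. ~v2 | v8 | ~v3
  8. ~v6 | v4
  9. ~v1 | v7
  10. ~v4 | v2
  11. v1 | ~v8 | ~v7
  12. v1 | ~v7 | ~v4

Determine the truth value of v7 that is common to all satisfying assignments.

Suppose v7 = 0.
The clause (~v3) is unit, so v3 = 0.
The clause (v6) is unit, so v6 = 1.
The clause (v4) is unit, so v4 = 1.
The clause (v8) is unit, so v8 = 1.
The clause (~v1) is unit, so v1 = 0.
The clause (~v2) is unit, so v2 = 0.
Now (v2) is unsatisfied and unit — conflict.
So every satisfying assignment has v7 = True.

True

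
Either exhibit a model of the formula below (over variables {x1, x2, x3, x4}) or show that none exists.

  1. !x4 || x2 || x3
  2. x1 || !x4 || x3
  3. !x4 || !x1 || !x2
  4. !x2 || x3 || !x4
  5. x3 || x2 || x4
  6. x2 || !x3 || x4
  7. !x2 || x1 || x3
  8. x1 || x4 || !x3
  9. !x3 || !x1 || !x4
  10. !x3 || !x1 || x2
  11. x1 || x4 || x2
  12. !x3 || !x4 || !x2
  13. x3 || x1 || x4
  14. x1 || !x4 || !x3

x1: true; x2: true; x3: false; x4: false

Case x4 = false:
Case x3 = false:
The clause (x2) is unit, so x2 = true.
The clause (x1) is unit, so x1 = true.
All clauses are satisfied.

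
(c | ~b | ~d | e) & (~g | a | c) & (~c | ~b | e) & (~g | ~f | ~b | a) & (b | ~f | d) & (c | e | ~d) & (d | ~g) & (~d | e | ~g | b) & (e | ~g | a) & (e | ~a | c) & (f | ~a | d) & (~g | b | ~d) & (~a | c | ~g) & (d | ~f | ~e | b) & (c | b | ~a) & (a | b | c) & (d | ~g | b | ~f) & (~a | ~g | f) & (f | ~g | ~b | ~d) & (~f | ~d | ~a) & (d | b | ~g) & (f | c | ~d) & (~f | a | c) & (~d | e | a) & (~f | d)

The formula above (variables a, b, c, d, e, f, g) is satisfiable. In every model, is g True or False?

Suppose g = 1.
Unit clause (d) forces d = 1.
Unit clause (b) forces b = 1.
Unit clause (f) forces f = 1.
Unit clause (a) forces a = 1.
Now (~a) is unsatisfied and unit — conflict.
So every satisfying assignment has g = False.

False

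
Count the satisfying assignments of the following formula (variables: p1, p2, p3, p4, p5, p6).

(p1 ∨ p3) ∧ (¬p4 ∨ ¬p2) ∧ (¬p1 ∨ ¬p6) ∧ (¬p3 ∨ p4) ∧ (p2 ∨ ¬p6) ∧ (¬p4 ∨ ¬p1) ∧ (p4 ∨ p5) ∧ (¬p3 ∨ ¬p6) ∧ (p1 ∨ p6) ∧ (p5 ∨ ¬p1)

2

There are 2^6 = 64 truth assignments over (p1, p2, p3, p4, p5, p6).
Split on p5. With p5 = True, the clauses containing p5 are satisfied and ¬p5 drops from the rest; 2 of the 2^5 = 32 assignments to the other variables satisfy what remains.
With p5 = False, by the same count on the reduced clause set, 0 assignments work.
(One model: p1=T, p2=F, p3=F, p4=F, p5=T, p6=F.)
Total: 2 + 0 = 2.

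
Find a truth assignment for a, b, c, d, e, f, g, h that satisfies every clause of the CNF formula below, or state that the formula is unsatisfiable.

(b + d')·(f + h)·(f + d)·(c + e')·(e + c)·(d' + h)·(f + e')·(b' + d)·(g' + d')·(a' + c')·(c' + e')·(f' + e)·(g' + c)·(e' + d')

Try b = 1.
(d) alone gives d = 1.
(h) alone gives h = 1.
(g') alone gives g = 0.
(e') alone gives e = 0.
(c) alone gives c = 1.
(a') alone gives a = 0.
(f') alone gives f = 0.
This assignment satisfies each clause.

a ↦ 0,  b ↦ 1,  c ↦ 1,  d ↦ 1,  e ↦ 0,  f ↦ 0,  g ↦ 0,  h ↦ 1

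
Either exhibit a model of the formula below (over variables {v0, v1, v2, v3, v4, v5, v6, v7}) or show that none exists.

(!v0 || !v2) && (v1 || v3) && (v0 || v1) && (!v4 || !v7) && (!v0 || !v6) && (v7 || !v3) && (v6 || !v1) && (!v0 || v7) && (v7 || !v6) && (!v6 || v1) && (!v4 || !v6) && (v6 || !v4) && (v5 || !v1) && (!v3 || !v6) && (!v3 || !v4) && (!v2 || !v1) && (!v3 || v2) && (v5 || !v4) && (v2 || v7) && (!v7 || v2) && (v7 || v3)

UNSATISFIABLE

Case v0 = false:
Unit clause (v1) forces v1 = true.
Unit clause (v6) forces v6 = true.
Unit clause (v7) forces v7 = true.
Unit clause (!v4) forces v4 = false.
Unit clause (v5) forces v5 = true.
Unit clause (!v3) forces v3 = false.
Unit clause (!v2) forces v2 = false.
That conflicts with the unit clause (v2).
Backtrack on v0: now try v0 = true.
Unit clause (!v2) forces v2 = false.
Unit clause (!v6) forces v6 = false.
Unit clause (!v1) forces v1 = false.
Unit clause (v3) forces v3 = true.
That conflicts with the unit clause (!v3).
Either choice for v0 ends in contradiction.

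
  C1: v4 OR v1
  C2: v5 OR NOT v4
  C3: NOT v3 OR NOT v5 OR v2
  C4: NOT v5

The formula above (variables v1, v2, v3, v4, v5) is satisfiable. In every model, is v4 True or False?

False

Suppose v4 = true.
Unit clause (v5) forces v5 = true.
Now (NOT v5) is unsatisfied and unit — conflict.
So every satisfying assignment has v4 = False.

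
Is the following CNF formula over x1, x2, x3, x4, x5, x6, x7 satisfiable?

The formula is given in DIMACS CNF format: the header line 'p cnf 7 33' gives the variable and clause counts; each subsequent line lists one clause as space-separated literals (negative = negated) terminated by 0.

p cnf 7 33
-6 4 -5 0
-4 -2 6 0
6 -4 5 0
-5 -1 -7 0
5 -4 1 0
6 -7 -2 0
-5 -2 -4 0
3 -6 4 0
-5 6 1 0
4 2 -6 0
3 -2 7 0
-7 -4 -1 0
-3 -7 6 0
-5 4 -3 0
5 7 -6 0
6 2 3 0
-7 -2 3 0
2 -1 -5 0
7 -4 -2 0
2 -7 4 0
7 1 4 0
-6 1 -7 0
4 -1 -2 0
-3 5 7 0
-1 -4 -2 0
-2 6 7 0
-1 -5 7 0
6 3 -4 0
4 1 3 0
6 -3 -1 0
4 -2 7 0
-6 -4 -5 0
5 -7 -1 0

Unsatisfiable

Try x6 = False.
Try x4 = False.
Try x7 = False.
(x1) alone gives x1 = True.
(¬x2) alone gives x2 = False.
(x3) alone gives x3 = True.
Now (¬x3) is unsatisfied and unit — conflict.
Undo x7 and try x7 = True.
(¬x2) alone gives x2 = False.
Now (x2) is unsatisfied and unit — conflict.
Neither x7 = True nor x7 = False works.
Undo x4 and try x4 = True.
(¬x2) alone gives x2 = False.
(x5) alone gives x5 = True.
(x1) alone gives x1 = True.
Now (¬x1) is unsatisfied and unit — conflict.
Neither x4 = True nor x4 = False works.
Undo x6 and try x6 = True.
Try x4 = True.
(¬x5) alone gives x5 = False.
(x1) alone gives x1 = True.
(¬x7) alone gives x7 = False.
Now (x7) is unsatisfied and unit — conflict.
Undo x4 and try x4 = False.
(¬x5) alone gives x5 = False.
(x3) alone gives x3 = True.
(x2) alone gives x2 = True.
(x7) alone gives x7 = True.
(x1) alone gives x1 = True.
Now (¬x1) is unsatisfied and unit — conflict.
Neither x4 = True nor x4 = False works.
Neither x6 = True nor x6 = False works.
No assignment satisfies every clause.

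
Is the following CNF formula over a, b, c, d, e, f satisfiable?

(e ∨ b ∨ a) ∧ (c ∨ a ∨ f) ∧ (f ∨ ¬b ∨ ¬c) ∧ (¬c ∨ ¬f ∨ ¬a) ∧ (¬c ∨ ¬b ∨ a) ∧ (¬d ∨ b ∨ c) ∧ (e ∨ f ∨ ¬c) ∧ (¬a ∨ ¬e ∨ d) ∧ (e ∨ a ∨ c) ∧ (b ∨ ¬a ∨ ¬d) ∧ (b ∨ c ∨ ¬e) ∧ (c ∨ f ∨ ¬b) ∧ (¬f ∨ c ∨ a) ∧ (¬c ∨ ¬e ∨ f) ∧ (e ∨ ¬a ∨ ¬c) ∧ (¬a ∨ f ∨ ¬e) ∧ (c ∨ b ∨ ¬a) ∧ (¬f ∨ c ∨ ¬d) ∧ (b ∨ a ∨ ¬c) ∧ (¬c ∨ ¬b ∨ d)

Yes

Branch on e: set e = False.
Branch on b: set b = True.
Branch on f: set f = True.
Branch on c: set c = False.
The clause (a) is unit, so a = True.
The clause (¬d) is unit, so d = False.
Every clause now holds.
A satisfying assignment: a=True, b=True, c=False, d=False, e=False, f=True.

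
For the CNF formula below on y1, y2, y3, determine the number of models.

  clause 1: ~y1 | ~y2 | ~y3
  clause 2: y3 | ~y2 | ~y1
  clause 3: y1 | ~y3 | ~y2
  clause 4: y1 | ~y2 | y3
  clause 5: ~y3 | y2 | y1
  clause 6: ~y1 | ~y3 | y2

There are 2^3 = 8 truth assignments over (y1, y2, y3).
Check each against the 6 clauses (columns in the order y1, y2, y3):
  F F F  ✓ satisfies all
  F F T  ✗ fails (~y3 | y2 | y1)
  F T F  ✗ fails (y1 | ~y2 | y3)
  F T T  ✗ fails (y1 | ~y3 | ~y2)
  T F F  ✓ satisfies all
  T F T  ✗ fails (~y1 | ~y3 | y2)
  T T F  ✗ fails (y3 | ~y2 | ~y1)
  T T T  ✗ fails (~y1 | ~y2 | ~y3)
2 of the 8 rows are models.

2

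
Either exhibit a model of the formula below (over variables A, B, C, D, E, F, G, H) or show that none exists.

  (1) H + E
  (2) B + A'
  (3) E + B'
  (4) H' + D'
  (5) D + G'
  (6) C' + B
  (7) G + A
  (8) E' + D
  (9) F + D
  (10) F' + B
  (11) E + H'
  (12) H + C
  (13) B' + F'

Case H = 0:
The clause (E) is unit, so E = 1.
The clause (D) is unit, so D = 1.
The clause (C) is unit, so C = 1.
The clause (B) is unit, so B = 1.
The clause (F') is unit, so F = 0.
Case G = 0:
The clause (A) is unit, so A = 1.
All clauses are satisfied.

A: 1,  B: 1,  C: 1,  D: 1,  E: 1,  F: 0,  G: 0,  H: 0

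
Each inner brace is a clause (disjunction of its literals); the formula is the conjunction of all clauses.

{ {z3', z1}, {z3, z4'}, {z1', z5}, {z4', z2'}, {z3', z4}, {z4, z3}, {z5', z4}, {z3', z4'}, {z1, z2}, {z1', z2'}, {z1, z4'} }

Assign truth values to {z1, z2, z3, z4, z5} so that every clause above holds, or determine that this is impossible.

UNSATISFIABLE

Try z3 = 0.
From the singleton clause (z4'), z4 = 0.
But (z4) is also a unit clause — contradiction.
That branch fails; take z3 = 1 instead.
From the singleton clause (z1), z1 = 1.
From the singleton clause (z5), z5 = 1.
From the singleton clause (z4), z4 = 1.
But (z4') is also a unit clause — contradiction.
Both values of z3 lead to a conflict.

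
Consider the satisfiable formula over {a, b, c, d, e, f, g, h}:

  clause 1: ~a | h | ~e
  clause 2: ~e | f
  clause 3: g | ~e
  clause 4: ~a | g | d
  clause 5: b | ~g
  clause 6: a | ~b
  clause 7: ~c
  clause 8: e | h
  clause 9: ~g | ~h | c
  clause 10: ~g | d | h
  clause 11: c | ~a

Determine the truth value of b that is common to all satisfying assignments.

False

Suppose b = 1.
Unit clause (a) forces a = 1.
Unit clause (~c) forces c = 0.
But (c) is also a unit clause — contradiction.
So every satisfying assignment has b = False.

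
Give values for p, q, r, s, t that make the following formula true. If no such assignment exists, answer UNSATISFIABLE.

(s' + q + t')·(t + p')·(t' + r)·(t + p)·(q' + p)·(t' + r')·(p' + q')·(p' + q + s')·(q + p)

UNSATISFIABLE

Case t = 1:
Unit clause (r) forces r = 1.
Now (r') is unsatisfied and unit — conflict.
So t must be the other value — set t = 0.
Unit clause (p') forces p = 0.
Now (p) is unsatisfied and unit — conflict.
Both values of t lead to a conflict.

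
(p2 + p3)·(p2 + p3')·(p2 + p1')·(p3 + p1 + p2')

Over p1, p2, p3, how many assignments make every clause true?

3

There are 2^3 = 8 truth assignments over (p1, p2, p3).
Check each against the 4 clauses (columns in the order p1, p2, p3):
  F F F  ✗ fails (p2 + p3)
  F F T  ✗ fails (p2 + p3')
  F T F  ✗ fails (p3 + p1 + p2')
  F T T  ✓ satisfies all
  T F F  ✗ fails (p2 + p3)
  T F T  ✗ fails (p2 + p3')
  T T F  ✓ satisfies all
  T T T  ✓ satisfies all
3 of the 8 rows are models.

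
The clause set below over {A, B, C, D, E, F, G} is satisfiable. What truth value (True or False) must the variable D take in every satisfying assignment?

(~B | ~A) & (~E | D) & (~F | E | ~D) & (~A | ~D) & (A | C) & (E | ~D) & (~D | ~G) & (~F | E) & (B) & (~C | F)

True

Suppose D = 0.
The clause (~E) is unit, so E = 0.
The clause (~F) is unit, so F = 0.
The clause (B) is unit, so B = 1.
The clause (~A) is unit, so A = 0.
The clause (C) is unit, so C = 1.
That conflicts with the unit clause (~C).
So every satisfying assignment has D = True.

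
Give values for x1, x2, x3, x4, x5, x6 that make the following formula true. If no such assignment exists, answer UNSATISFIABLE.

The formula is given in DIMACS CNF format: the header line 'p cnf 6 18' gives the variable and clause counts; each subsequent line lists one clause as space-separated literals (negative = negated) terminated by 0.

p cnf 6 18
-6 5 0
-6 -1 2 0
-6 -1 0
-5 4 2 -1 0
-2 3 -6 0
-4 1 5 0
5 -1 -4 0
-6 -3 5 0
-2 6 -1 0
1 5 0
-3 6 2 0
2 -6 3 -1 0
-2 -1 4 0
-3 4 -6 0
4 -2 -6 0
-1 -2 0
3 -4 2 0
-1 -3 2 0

x1 ↦ False; x2 ↦ False; x3 ↦ True; x4 ↦ True; x5 ↦ True; x6 ↦ True

Suppose x6 = True.
The clause (x5) is unit, so x5 = True.
The clause (¬x1) is unit, so x1 = False.
Suppose x2 = False.
Suppose x3 = True.
The clause (x4) is unit, so x4 = True.
All clauses are satisfied.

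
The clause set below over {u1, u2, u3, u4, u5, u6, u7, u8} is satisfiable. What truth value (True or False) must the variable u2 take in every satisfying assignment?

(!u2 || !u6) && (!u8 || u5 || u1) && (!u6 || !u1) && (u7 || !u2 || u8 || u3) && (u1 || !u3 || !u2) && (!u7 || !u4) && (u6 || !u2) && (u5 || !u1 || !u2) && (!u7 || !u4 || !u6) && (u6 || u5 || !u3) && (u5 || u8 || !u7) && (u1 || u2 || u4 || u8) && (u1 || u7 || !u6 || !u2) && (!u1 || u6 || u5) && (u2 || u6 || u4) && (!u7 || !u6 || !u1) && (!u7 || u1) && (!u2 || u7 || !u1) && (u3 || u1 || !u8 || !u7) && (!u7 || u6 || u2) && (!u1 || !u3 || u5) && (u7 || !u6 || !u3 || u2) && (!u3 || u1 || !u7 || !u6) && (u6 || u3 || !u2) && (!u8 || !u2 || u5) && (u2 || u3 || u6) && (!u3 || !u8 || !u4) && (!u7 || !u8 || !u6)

Suppose u2 = true.
The clause (!u6) is unit, so u6 = false.
But (u6) is also a unit clause — contradiction.
So every satisfying assignment has u2 = False.

False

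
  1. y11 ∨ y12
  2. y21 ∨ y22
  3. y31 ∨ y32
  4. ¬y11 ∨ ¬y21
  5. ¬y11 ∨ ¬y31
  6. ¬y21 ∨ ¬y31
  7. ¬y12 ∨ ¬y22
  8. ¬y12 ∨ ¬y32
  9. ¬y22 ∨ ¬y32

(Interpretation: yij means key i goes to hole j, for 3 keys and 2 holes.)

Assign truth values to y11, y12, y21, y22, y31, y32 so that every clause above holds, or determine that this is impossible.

Suppose y11 = True.
Unit clause (¬y21) forces y21 = False.
Unit clause (y22) forces y22 = True.
Unit clause (¬y31) forces y31 = False.
Unit clause (y32) forces y32 = True.
Now (¬y32) is unsatisfied and unit — conflict.
Undo y11 and try y11 = False.
Unit clause (y12) forces y12 = True.
Unit clause (¬y22) forces y22 = False.
Unit clause (y21) forces y21 = True.
Unit clause (¬y31) forces y31 = False.
Unit clause (y32) forces y32 = True.
Now (¬y32) is unsatisfied and unit — conflict.
Both values of y11 lead to a conflict.

UNSATISFIABLE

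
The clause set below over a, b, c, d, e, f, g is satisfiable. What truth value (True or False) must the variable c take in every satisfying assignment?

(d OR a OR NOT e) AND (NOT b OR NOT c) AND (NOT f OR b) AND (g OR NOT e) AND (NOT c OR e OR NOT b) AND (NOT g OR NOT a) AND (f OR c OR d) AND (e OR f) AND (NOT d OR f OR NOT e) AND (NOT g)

Suppose c = true.
Unit clause (NOT b) forces b = false.
Unit clause (NOT f) forces f = false.
Unit clause (e) forces e = true.
Unit clause (g) forces g = true.
That conflicts with the unit clause (NOT g).
So every satisfying assignment has c = False.

False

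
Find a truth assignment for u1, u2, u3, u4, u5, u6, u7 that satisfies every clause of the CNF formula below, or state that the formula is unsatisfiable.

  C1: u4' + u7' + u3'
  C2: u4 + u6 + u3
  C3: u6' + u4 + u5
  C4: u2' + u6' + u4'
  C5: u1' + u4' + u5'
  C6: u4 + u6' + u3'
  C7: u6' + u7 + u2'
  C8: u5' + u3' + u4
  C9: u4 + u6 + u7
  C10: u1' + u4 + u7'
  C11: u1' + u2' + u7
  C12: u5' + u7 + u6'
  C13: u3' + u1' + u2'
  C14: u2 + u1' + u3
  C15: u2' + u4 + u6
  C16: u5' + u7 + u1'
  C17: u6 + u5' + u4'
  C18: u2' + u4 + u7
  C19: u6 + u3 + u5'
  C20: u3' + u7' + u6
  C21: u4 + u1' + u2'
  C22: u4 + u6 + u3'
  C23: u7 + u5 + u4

u1: 0, u2: 1, u3: 0, u4: 1, u5: 0, u6: 0, u7: 0

Suppose u4 = 1.
Suppose u7 = 0.
Suppose u2 = 1.
Unit clause (u6') forces u6 = 0.
Unit clause (u1') forces u1 = 0.
Unit clause (u5') forces u5 = 0.
No clause remains; u3 is free.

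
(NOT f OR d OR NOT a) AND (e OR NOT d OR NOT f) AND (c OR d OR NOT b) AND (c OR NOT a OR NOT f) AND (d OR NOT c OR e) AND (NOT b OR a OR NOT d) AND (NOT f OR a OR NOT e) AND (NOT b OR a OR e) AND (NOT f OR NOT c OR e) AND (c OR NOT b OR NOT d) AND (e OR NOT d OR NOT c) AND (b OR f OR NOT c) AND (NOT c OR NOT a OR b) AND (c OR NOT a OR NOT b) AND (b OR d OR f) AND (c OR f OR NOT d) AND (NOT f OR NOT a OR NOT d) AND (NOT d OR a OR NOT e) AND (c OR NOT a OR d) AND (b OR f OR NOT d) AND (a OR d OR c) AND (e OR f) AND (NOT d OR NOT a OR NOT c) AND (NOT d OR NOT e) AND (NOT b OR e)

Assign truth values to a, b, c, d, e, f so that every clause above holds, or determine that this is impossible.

a ↦ false; b ↦ true; c ↦ true; d ↦ false; e ↦ true; f ↦ false

Suppose e = true.
The clause (NOT d) is unit, so d = false.
Suppose f = false.
The clause (b) is unit, so b = true.
The clause (c) is unit, so c = true.
Every clause is now satisfied; a is unconstrained.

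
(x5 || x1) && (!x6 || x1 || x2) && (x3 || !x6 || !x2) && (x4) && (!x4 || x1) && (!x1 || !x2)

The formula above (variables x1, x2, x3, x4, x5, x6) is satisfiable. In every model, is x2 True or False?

Suppose x2 = true.
Unit clause (x4) forces x4 = true.
Unit clause (x1) forces x1 = true.
Now (!x1) is unsatisfied and unit — conflict.
So every satisfying assignment has x2 = False.

False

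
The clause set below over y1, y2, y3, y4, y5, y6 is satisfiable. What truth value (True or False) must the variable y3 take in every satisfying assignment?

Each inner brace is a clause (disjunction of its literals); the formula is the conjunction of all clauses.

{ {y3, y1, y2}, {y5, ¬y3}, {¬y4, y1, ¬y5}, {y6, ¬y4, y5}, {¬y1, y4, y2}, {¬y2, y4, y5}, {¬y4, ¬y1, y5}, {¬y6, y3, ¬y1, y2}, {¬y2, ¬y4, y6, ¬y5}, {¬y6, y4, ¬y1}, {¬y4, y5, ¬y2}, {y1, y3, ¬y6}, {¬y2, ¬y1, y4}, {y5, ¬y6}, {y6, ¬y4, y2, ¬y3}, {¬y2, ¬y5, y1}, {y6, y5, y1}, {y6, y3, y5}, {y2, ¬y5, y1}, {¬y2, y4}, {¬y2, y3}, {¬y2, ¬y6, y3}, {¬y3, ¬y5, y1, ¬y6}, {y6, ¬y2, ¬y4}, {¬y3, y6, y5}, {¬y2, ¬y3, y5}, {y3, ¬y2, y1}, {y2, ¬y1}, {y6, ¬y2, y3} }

Suppose y3 = False.
(¬y2) alone gives y2 = False.
(y1) alone gives y1 = True.
Now (¬y1) is unsatisfied and unit — conflict.
So every satisfying assignment has y3 = True.

True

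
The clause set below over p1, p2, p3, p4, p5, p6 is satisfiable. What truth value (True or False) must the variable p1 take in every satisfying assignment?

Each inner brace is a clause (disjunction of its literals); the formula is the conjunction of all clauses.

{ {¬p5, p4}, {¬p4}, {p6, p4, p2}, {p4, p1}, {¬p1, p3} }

Suppose p1 = False.
Unit clause (¬p4) forces p4 = False.
Now (p4) is unsatisfied and unit — conflict.
So every satisfying assignment has p1 = True.

True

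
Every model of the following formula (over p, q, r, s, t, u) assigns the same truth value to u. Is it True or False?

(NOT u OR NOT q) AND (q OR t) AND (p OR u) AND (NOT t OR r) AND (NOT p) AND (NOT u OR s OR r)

Suppose u = false.
From the singleton clause (p), p = true.
Now (NOT p) is unsatisfied and unit — conflict.
So every satisfying assignment has u = True.

True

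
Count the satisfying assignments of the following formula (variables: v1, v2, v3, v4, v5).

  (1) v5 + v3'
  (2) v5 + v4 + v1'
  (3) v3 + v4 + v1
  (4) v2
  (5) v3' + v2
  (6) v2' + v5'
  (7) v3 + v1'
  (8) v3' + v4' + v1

1

There are 2^5 = 32 truth assignments over (v1, v2, v3, v4, v5).
Split on v1. With v1 = 1, the clauses containing v1 are satisfied and v1' drops from the rest; 0 of the 2^4 = 16 assignments to the other variables satisfy what remains.
With v1 = 0, by the same count on the reduced clause set, 1 assignment works.
Total: 0 + 1 = 1.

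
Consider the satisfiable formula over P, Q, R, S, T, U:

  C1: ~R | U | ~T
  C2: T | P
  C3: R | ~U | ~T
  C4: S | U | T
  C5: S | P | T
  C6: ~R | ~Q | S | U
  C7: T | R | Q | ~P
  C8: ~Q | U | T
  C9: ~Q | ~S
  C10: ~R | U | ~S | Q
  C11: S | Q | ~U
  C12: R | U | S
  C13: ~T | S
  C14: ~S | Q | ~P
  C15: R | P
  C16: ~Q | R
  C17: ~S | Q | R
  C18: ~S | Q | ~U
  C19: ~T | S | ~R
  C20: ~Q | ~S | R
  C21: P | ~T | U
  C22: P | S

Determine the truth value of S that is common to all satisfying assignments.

False

Suppose S = 1.
(~Q) alone gives Q = 0.
(~P) alone gives P = 0.
(T) alone gives T = 1.
(R) alone gives R = 1.
(U) alone gives U = 1.
Now (~U) is unsatisfied and unit — conflict.
So every satisfying assignment has S = False.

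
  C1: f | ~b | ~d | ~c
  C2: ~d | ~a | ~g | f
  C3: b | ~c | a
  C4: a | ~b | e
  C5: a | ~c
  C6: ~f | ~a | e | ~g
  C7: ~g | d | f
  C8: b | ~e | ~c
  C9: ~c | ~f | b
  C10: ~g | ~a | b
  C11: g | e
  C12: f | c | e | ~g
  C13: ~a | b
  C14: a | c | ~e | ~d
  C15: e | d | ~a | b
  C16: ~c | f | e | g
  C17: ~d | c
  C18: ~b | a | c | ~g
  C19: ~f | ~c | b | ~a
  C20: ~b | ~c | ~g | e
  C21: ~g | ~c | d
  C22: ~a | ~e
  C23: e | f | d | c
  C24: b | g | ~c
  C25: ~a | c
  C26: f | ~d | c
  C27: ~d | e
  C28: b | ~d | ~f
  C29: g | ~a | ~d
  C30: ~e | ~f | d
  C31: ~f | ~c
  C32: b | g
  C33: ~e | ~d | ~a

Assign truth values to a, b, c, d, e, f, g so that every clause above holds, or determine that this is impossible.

Case a = 0:
From the singleton clause (~c), c = 0.
From the singleton clause (~d), d = 0.
Case b = 0:
From the singleton clause (g), g = 1.
From the singleton clause (f), f = 1.
From the singleton clause (~e), e = 0.
This assignment satisfies each clause.

a ↦ 0, b ↦ 0, c ↦ 0, d ↦ 0, e ↦ 0, f ↦ 1, g ↦ 1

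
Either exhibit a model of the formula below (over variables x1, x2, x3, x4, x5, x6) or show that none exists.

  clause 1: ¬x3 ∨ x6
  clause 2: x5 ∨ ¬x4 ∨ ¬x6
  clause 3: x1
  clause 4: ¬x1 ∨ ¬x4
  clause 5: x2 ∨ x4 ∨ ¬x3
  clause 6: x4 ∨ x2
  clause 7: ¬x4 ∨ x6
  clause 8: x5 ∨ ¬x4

x1 ↦ True, x2 ↦ True, x3 ↦ True, x4 ↦ False, x5 ↦ False, x6 ↦ True

Unit clause (x1) forces x1 = True.
Unit clause (¬x4) forces x4 = False.
Unit clause (x2) forces x2 = True.
Suppose x3 = True.
Unit clause (x6) forces x6 = True.
No clause remains; x5 is free.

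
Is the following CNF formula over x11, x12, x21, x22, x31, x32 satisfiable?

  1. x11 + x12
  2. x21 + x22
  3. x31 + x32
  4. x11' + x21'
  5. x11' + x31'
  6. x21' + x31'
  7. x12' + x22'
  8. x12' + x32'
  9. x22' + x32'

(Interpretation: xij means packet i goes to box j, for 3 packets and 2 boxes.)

Branch on x11: set x11 = 1.
Unit clause (x21') forces x21 = 0.
Unit clause (x22) forces x22 = 1.
Unit clause (x31') forces x31 = 0.
Unit clause (x32) forces x32 = 1.
Now (x32') is unsatisfied and unit — conflict.
Undo x11 and try x11 = 0.
Unit clause (x12) forces x12 = 1.
Unit clause (x22') forces x22 = 0.
Unit clause (x21) forces x21 = 1.
Unit clause (x31') forces x31 = 0.
Unit clause (x32) forces x32 = 1.
Now (x32') is unsatisfied and unit — conflict.
Both values of x11 lead to a conflict.
No assignment satisfies every clause.

No, unsatisfiable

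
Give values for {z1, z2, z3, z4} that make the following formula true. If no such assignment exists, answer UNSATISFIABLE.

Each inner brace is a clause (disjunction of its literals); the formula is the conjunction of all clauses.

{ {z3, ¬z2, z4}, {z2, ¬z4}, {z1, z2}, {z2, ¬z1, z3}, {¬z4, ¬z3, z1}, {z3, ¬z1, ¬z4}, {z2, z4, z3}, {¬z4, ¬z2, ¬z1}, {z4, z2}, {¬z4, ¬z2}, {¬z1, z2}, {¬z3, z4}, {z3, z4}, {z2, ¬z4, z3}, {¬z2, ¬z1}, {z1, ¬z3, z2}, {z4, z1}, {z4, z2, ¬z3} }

Case z2 = True:
Unit clause (¬z4) forces z4 = False.
Unit clause (z3) forces z3 = True.
But (¬z3) is also a unit clause — contradiction.
Undo z2 and try z2 = False.
Unit clause (¬z4) forces z4 = False.
But (z4) is also a unit clause — contradiction.
Either choice for z2 ends in contradiction.

UNSATISFIABLE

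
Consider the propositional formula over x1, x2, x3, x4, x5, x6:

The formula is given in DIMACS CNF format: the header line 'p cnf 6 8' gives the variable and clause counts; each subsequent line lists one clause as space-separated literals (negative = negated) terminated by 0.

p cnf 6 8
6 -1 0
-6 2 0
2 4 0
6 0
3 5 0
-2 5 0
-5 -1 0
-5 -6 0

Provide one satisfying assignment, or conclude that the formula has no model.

UNSATISFIABLE

(x6) alone gives x6 = True.
(x2) alone gives x2 = True.
(x5) alone gives x5 = True.
Now (¬x5) is unsatisfied and unit — conflict.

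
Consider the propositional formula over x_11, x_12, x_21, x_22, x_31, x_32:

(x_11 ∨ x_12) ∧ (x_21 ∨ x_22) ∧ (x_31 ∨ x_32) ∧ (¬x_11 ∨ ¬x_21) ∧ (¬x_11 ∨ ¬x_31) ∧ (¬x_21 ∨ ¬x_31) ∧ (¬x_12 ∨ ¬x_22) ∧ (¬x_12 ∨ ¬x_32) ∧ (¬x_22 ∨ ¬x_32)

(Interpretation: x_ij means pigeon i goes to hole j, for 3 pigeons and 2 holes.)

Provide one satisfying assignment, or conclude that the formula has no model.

UNSATISFIABLE

Suppose x_11 = True.
The clause (¬x_21) is unit, so x_21 = False.
The clause (x_22) is unit, so x_22 = True.
The clause (¬x_31) is unit, so x_31 = False.
The clause (x_32) is unit, so x_32 = True.
But (¬x_32) is also a unit clause — contradiction.
Undo x_11 and try x_11 = False.
The clause (x_12) is unit, so x_12 = True.
The clause (¬x_22) is unit, so x_22 = False.
The clause (x_21) is unit, so x_21 = True.
The clause (¬x_31) is unit, so x_31 = False.
The clause (x_32) is unit, so x_32 = True.
But (¬x_32) is also a unit clause — contradiction.
Either choice for x_11 ends in contradiction.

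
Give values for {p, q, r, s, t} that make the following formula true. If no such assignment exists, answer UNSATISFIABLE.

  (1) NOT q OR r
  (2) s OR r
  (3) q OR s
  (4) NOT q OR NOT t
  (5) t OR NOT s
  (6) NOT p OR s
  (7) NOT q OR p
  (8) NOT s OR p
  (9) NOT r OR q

Case q = false:
The clause (s) is unit, so s = true.
The clause (t) is unit, so t = true.
The clause (p) is unit, so p = true.
The clause (NOT r) is unit, so r = false.
Every clause now holds.

p ↦ true,  q ↦ false,  r ↦ false,  s ↦ true,  t ↦ true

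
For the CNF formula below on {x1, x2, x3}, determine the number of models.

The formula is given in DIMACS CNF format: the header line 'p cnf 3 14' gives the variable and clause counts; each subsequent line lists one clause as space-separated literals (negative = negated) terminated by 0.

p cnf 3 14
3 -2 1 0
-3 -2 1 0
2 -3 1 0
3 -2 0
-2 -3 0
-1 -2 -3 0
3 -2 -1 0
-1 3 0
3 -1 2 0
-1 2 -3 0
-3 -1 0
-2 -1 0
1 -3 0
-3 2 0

There are 2^3 = 8 truth assignments over (x1, x2, x3).
Check each against the 14 clauses (columns in the order x1, x2, x3):
  F F F  ✓ satisfies all
  F F T  ✗ fails (x2 ∨ ¬x3 ∨ x1)
  F T F  ✗ fails (x3 ∨ ¬x2 ∨ x1)
  F T T  ✗ fails (¬x3 ∨ ¬x2 ∨ x1)
  T F F  ✗ fails (¬x1 ∨ x3)
  T F T  ✗ fails (¬x1 ∨ x2 ∨ ¬x3)
  T T F  ✗ fails (x3 ∨ ¬x2)
  T T T  ✗ fails (¬x2 ∨ ¬x3)
1 of the 8 rows is a model.

1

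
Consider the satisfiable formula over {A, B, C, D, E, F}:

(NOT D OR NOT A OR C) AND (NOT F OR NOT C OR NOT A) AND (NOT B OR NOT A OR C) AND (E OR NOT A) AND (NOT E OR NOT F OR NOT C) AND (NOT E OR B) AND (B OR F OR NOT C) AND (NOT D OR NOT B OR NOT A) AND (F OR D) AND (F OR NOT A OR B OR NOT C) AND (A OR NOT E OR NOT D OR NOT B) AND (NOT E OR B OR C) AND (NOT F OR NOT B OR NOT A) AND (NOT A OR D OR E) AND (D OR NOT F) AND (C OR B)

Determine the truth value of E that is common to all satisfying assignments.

Suppose E = true.
The clause (B) is unit, so B = true.
Try A = false.
The clause (NOT D) is unit, so D = false.
The clause (F) is unit, so F = true.
That conflicts with the unit clause (NOT F).
Undo A and try A = true.
The clause (C) is unit, so C = true.
The clause (NOT F) is unit, so F = false.
The clause (NOT D) is unit, so D = false.
That conflicts with the unit clause (D).
Neither A = true nor A = false works.
So every satisfying assignment has E = False.

False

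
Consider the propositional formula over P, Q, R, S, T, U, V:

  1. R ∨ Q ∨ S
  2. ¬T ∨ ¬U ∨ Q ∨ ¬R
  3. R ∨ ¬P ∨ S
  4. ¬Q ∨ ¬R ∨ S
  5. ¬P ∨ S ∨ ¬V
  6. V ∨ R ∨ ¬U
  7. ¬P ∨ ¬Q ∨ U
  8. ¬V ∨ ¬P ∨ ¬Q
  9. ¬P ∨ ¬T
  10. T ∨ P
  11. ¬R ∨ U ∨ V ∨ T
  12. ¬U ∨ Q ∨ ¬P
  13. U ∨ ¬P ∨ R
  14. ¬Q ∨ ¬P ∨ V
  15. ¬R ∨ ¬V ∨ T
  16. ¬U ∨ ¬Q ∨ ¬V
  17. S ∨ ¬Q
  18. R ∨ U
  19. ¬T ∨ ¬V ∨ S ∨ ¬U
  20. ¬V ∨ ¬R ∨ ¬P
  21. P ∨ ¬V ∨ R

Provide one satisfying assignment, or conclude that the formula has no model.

Try P = False.
(T) alone gives T = True.
Try S = True.
Try R = True.
Try U = False.
No clause remains; Q, V are free.

P: False, Q: False, R: True, S: True, T: True, U: False, V: True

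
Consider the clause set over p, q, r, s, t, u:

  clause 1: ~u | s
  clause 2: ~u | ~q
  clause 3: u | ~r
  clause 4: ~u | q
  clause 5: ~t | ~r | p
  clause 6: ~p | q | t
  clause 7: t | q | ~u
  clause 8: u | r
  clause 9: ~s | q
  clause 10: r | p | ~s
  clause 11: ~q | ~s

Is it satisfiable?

Branch on u: set u = 0.
From the singleton clause (~r), r = 0.
That conflicts with the unit clause (r).
That branch fails; take u = 1 instead.
From the singleton clause (s), s = 1.
From the singleton clause (~q), q = 0.
That conflicts with the unit clause (q).
Neither u = 1 nor u = 0 works.
No assignment satisfies every clause.

No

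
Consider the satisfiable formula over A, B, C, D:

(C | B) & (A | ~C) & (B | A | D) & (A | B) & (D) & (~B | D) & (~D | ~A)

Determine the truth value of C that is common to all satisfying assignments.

False

Suppose C = 1.
The clause (A) is unit, so A = 1.
The clause (D) is unit, so D = 1.
That conflicts with the unit clause (~D).
So every satisfying assignment has C = False.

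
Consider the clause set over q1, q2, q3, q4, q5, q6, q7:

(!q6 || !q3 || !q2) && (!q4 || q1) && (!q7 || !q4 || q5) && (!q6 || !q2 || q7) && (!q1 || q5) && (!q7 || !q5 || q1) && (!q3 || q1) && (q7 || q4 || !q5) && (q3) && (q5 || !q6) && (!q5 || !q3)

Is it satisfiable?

Unit clause (q3) forces q3 = true.
Unit clause (q1) forces q1 = true.
Unit clause (q5) forces q5 = true.
But (!q5) is also a unit clause — contradiction.
No assignment satisfies every clause.

Unsatisfiable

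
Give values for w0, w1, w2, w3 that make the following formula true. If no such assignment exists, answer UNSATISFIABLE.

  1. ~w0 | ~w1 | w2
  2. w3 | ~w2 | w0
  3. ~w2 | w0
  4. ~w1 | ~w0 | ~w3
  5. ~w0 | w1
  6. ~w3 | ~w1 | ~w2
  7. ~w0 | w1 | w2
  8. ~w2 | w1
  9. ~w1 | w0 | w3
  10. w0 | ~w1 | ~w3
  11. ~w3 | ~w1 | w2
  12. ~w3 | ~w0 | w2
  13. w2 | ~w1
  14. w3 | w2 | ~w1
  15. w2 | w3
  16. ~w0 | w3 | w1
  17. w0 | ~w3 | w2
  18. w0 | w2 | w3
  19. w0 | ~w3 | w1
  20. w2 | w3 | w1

w0: 1, w1: 1, w2: 1, w3: 0

Case w2 = 1:
The clause (w0) is unit, so w0 = 1.
The clause (w1) is unit, so w1 = 1.
The clause (~w3) is unit, so w3 = 0.
All clauses are satisfied.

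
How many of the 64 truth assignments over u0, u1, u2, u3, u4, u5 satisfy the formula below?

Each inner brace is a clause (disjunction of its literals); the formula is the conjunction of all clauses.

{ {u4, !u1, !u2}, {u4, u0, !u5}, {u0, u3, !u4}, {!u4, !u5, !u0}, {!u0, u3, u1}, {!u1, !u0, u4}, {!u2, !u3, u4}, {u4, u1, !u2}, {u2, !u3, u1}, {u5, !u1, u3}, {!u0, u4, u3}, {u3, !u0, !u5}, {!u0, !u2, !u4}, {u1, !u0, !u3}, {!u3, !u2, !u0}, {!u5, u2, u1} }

There are 2^6 = 64 truth assignments over (u0, u1, u2, u3, u4, u5).
Split on u3. With u3 = true, the clauses containing u3 are satisfied and !u3 drops from the rest; 8 of the 2^5 = 32 assignments to the other variables satisfy what remains.
With u3 = false, by the same count on the reduced clause set, 1 assignment works.
Total: 8 + 1 = 9.

9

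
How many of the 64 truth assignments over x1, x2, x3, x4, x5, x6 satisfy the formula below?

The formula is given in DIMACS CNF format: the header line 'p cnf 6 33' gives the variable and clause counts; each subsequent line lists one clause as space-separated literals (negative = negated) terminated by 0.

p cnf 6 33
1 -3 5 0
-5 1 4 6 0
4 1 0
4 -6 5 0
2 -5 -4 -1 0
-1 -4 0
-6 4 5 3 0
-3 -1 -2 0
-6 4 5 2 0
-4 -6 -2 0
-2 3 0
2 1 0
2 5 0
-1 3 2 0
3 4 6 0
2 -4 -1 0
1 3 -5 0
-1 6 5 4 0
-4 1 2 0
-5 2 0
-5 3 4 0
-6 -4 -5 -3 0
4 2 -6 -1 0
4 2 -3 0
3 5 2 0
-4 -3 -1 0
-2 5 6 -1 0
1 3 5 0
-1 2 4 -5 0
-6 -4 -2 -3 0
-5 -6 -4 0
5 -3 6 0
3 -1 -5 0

There are 2^6 = 64 truth assignments over (x1, x2, x3, x4, x5, x6).
Split on x4. With x4 = True, the clauses containing x4 are satisfied and ¬x4 drops from the rest; 1 of the 2^5 = 32 assignments to the other variables satisfy what remains.
With x4 = False, by the same count on the reduced clause set, 0 assignments work.
(One model: x1=F, x2=T, x3=T, x4=T, x5=T, x6=F.)
Total: 1 + 0 = 1.

1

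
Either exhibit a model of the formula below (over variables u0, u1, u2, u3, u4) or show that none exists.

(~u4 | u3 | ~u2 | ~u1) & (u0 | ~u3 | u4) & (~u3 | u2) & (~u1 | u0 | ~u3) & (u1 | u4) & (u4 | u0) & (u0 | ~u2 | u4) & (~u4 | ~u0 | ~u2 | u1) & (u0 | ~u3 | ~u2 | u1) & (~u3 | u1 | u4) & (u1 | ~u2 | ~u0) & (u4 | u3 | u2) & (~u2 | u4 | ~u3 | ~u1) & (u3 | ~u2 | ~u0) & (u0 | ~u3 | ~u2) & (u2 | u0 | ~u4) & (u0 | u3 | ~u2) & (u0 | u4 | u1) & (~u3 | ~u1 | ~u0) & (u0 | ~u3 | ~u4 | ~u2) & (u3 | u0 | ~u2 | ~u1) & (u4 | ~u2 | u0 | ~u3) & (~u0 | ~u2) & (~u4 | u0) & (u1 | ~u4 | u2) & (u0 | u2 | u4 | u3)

u0 ↦ 1; u1 ↦ 1; u2 ↦ 0; u3 ↦ 0; u4 ↦ 1

Suppose u3 = 0.
Suppose u1 = 1.
Suppose u4 = 1.
The clause (~u2) is unit, so u2 = 0.
The clause (u0) is unit, so u0 = 1.
All clauses are satisfied.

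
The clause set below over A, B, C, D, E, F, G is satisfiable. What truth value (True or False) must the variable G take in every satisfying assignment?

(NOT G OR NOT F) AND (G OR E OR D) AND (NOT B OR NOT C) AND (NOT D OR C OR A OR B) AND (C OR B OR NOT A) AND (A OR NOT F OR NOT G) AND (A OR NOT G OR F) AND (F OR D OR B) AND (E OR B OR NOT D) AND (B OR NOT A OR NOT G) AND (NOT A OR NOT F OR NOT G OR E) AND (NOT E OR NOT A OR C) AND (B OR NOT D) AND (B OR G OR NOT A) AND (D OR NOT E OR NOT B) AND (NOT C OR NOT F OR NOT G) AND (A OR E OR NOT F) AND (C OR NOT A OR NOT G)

Suppose G = true.
The clause (NOT F) is unit, so F = false.
The clause (A) is unit, so A = true.
The clause (B) is unit, so B = true.
The clause (NOT C) is unit, so C = false.
But (C) is also a unit clause — contradiction.
So every satisfying assignment has G = False.

False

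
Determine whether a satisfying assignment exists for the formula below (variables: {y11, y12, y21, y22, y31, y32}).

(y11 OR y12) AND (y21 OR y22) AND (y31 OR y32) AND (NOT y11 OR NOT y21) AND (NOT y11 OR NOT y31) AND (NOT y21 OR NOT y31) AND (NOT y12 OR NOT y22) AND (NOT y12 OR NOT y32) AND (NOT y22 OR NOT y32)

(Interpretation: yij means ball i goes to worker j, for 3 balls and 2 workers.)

No, unsatisfiable

Case y11 = true:
(NOT y21) alone gives y21 = false.
(y22) alone gives y22 = true.
(NOT y31) alone gives y31 = false.
(y32) alone gives y32 = true.
That conflicts with the unit clause (NOT y32).
Backtrack on y11: now try y11 = false.
(y12) alone gives y12 = true.
(NOT y22) alone gives y22 = false.
(y21) alone gives y21 = true.
(NOT y31) alone gives y31 = false.
(y32) alone gives y32 = true.
That conflicts with the unit clause (NOT y32).
Either choice for y11 ends in contradiction.
No assignment satisfies every clause.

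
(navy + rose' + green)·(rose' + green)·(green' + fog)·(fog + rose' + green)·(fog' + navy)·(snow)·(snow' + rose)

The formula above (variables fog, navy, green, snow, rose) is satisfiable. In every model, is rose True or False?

Suppose rose = 0.
The clause (snow) is unit, so snow = 1.
Now (snow') is unsatisfied and unit — conflict.
So every satisfying assignment has rose = True.

True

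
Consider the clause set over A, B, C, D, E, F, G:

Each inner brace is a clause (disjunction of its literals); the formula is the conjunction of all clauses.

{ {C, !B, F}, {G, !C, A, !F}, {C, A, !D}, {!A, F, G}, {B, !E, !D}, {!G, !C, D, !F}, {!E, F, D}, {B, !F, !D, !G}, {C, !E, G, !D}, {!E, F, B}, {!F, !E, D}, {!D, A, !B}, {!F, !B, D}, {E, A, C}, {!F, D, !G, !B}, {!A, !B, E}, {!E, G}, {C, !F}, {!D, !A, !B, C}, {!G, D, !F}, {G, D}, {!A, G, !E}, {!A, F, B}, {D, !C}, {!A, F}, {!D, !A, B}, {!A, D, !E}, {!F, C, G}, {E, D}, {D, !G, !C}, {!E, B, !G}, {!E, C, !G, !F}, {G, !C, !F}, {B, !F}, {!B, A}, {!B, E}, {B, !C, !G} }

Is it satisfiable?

Yes

Suppose E = true.
The clause (G) is unit, so G = true.
The clause (B) is unit, so B = true.
The clause (A) is unit, so A = true.
The clause (F) is unit, so F = true.
The clause (D) is unit, so D = true.
The clause (C) is unit, so C = true.
All clauses are satisfied.
A satisfying assignment: A: true,  B: true,  C: true,  D: true,  E: true,  F: true,  G: true.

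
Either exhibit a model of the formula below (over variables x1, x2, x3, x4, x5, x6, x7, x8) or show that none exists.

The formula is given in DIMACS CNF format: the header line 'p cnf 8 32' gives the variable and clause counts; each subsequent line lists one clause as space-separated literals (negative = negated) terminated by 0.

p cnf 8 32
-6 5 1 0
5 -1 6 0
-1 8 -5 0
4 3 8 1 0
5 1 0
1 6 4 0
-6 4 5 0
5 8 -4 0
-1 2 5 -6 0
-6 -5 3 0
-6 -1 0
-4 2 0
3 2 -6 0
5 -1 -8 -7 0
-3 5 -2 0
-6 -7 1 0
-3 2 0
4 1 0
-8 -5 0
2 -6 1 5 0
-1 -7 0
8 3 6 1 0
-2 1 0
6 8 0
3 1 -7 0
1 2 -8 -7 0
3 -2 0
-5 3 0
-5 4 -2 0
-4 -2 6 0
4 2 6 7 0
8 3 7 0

UNSATISFIABLE

Suppose x5 = True.
Unit clause (¬x8) forces x8 = False.
Unit clause (¬x1) forces x1 = False.
Unit clause (x4) forces x4 = True.
Unit clause (x2) forces x2 = True.
Now (¬x2) is unsatisfied and unit — conflict.
Backtrack on x5: now try x5 = False.
Unit clause (x1) forces x1 = True.
Unit clause (x6) forces x6 = True.
Now (¬x6) is unsatisfied and unit — conflict.
Either choice for x5 ends in contradiction.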